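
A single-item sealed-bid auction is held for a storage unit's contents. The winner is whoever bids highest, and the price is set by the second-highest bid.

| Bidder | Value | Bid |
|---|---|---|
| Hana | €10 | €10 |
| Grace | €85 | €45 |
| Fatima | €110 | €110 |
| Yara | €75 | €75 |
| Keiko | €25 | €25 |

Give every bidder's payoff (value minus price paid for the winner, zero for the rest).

Bids in descending order: Fatima €110; Yara €75; Grace €45; Keiko €25; Hana €10.
Fatima has the top bid and wins; the price is the second-highest bid, €75.
Fatima's payoff = €110 − €75 = €35. All other bidders lose, so their payoff is 0.

Hana €0, Grace €0, Fatima €35, Yara €0, Keiko €0.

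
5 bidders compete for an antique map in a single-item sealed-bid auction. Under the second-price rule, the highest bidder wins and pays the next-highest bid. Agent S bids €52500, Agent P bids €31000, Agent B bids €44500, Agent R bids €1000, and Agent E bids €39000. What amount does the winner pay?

Ordered from highest: Agent S €52500, then Agent B €44500, then Agent E €39000, then Agent P €31000, then Agent R €1000.
Agent S has the highest bid, so Agent S wins.
The second-highest bid is €44500, so that is what Agent S pays.

The winner pays €44500.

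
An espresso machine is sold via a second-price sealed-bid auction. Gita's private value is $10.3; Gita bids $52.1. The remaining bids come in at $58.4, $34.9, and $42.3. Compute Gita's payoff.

Payoff = $0.0.

Highest competing bid: $58.4.
Gita's bid $52.1 is not the highest, so Gita loses, pays nothing, and earns zero payoff.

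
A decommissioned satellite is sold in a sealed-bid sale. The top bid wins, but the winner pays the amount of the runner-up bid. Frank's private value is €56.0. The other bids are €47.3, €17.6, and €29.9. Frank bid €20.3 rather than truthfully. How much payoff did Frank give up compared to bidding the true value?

The highest competing bid is €47.3.
Bidding truthfully at €56.0: Frank has the top bid, wins, and pays the second-highest bid €47.3. Payoff = €56.0 − €47.3 = €8.7.
Bidding €20.3: the top bid is €47.3 (a rival), so Frank loses. Payoff = €0.0.
Regret = truthful payoff − actual payoff = €8.7 − €0.0 = €8.7.
This is the dominant-strategy logic: truthful bidding weakly beats any alternative.

Payoff forgone: €8.7.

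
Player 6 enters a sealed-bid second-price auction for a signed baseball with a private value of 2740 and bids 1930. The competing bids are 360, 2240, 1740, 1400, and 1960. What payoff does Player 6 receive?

The bidder's payoff: 0.

Highest competing bid: 2240.
Player 6's bid 1930 is not the highest, so Player 6 loses, pays nothing, and earns zero payoff.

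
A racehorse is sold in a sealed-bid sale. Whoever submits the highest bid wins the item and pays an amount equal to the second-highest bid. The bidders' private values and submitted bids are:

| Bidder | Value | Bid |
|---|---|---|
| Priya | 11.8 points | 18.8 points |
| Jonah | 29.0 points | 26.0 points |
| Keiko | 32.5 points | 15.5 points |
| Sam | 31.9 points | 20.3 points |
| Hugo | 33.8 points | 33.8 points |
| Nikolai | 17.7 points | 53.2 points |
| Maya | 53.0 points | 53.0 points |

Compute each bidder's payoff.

Payoffs: Priya 0.0 points, Jonah 0.0 points, Keiko 0.0 points, Sam 0.0 points, Hugo 0.0 points, Nikolai -35.3 points, Maya 0.0 points.

Bids in descending order: Nikolai 53.2 points; Maya 53.0 points; Hugo 33.8 points; Jonah 26.0 points; Sam 20.3 points; Priya 18.8 points; Keiko 15.5 points.
Nikolai has the top bid and wins; the price is the second-highest bid, 53.0 points.
Nikolai's payoff = 17.7 points − 53.0 points = -35.3 points. All other bidders lose, so their payoff is 0.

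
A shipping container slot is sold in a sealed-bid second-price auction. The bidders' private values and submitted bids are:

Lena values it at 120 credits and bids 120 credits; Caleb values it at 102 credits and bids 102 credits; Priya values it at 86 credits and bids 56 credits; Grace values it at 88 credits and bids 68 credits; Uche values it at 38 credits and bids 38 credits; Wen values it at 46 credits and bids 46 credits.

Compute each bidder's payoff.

Payoffs: Lena 18 credits, Caleb 0 credits, Priya 0 credits, Grace 0 credits, Uche 0 credits, Wen 0 credits.

Ranking the bids: Lena 120 credits > Caleb 102 credits > Grace 68 credits > Priya 56 credits > Wen 46 credits > Uche 38 credits.
Lena has the top bid and wins; the price is the second-highest bid, 102 credits.
Lena's payoff = 120 credits − 102 credits = 18 credits. All other bidders lose, so their payoff is 0.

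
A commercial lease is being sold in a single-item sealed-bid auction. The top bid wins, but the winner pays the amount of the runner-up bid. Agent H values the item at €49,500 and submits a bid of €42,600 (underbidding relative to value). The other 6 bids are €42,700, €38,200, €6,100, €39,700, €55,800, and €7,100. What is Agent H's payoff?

Highest competing bid: €55,800.
Agent H's bid €42,600 is not the highest, so Agent H loses, pays nothing, and earns zero payoff.

Payoff = €0.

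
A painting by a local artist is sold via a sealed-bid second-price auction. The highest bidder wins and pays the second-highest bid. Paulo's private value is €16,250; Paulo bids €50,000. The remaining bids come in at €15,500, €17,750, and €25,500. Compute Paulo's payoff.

Payoff = -€9,250.

Highest competing bid: €25,500.
Paulo's bid €50,000 is the highest overall, so Paulo wins and pays the second-highest bid, €25,500.
Payoff = value − price = €16,250 − €25,500 = -€9,250.
Overbidding won the item at a price above value — truthful bidding would have avoided this loss.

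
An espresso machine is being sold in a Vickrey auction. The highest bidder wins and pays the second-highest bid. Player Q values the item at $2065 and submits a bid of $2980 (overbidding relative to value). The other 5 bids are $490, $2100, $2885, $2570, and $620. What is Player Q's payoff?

Highest competing bid: $2885.
Player Q's bid $2980 is the highest overall, so Player Q wins and pays the second-highest bid, $2885.
Payoff = value − price = $2065 − $2885 = -$820.

-$820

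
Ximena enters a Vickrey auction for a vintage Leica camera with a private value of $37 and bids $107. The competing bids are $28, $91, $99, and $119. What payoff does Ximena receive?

Highest competing bid: $119.
Ximena's bid $107 is not the highest, so Ximena loses, pays nothing, and earns zero payoff.

Payoff = $0.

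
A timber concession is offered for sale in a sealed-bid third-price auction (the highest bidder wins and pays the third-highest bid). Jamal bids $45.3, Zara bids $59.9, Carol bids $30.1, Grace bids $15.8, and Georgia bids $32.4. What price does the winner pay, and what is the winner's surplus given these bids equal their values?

Ranking the bids: Zara $59.9, then Jamal $45.3, then Georgia $32.4, then Carol $30.1, then Grace $15.8.
Zara is the highest bidder, so Zara wins.
Under the third-price rule, the price is the third-highest bid: $32.4.
Surplus = $59.9 − $32.4 = $27.5.

The winner pays $32.4 for a surplus of $27.5.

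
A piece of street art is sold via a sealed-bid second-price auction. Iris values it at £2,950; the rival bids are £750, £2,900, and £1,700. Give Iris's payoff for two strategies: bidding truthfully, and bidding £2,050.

(a) £50  (b) £0

The highest competing bid is £2,900.
Bidding truthfully at £2,950: Iris has the top bid, wins, and pays the second-highest bid £2,900. Payoff = £2,950 − £2,900 = £50.
Bidding £2,050: the top bid is £2,900 (a rival), so Iris loses. Payoff = £0.
Deviating from a truthful bid can only lose payoff in a second-price auction — never gain.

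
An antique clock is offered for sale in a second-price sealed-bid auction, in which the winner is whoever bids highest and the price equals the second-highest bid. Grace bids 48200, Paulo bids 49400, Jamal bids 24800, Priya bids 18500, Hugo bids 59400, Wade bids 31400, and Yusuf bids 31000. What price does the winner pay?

Ordered from highest: Hugo 59400 > Paulo 49400 > Grace 48200 > Wade 31400 > Yusuf 31000 > Jamal 24800 > Priya 18500.
Hugo is the highest bidder, so Hugo wins.
Under the second-price rule, the price is the second-highest bid: 49400.

49400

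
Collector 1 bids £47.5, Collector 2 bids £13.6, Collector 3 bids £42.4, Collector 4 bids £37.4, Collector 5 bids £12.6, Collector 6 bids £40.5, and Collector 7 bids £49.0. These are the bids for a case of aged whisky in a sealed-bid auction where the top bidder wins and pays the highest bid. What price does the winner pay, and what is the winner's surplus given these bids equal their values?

Price £49.0; surplus £0.0.

Sorted high to low: Collector 7 £49.0 > Collector 1 £47.5 > Collector 3 £42.4 > Collector 6 £40.5 > Collector 4 £37.4 > Collector 2 £13.6 > Collector 5 £12.6.
Collector 7 is the highest bidder, so Collector 7 wins.
Under the first-price rule, the price is the highest bid: £49.0.
Surplus = £49.0 − £49.0 = £0.0.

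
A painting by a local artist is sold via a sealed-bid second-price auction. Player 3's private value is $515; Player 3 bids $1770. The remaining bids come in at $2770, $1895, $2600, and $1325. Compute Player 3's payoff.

The bidder's payoff: $0.

Highest competing bid: $2770.
Player 3's bid $1770 is not the highest, so Player 3 loses, pays nothing, and earns zero payoff.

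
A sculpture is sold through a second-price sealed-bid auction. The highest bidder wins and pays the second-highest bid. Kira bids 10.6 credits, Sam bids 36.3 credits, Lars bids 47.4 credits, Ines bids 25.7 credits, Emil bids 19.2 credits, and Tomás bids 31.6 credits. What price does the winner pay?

Sorted high to low: Lars 47.4 credits; Sam 36.3 credits; Tomás 31.6 credits; Ines 25.7 credits; Emil 19.2 credits; Kira 10.6 credits.
Lars has the highest bid, so Lars wins.
The second-highest bid is 36.3 credits, so that is what Lars pays.

36.3 credits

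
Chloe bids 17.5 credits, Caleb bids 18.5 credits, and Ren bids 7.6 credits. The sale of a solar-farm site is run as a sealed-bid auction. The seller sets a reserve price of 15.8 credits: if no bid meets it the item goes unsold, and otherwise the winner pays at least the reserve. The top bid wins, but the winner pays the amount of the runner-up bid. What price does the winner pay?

17.5 credits

Bids in descending order: Caleb 18.5 credits, then Chloe 17.5 credits, then Ren 7.6 credits.
Caleb has the highest bid, so Caleb wins.
The second-highest bid is 17.5 credits, which exceeds the reserve, so that sets the price.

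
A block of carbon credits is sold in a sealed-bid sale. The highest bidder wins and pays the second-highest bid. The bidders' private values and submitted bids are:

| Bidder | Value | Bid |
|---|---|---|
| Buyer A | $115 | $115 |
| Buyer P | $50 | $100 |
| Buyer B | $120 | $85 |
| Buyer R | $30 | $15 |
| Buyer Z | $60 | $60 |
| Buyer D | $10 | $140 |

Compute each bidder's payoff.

Ordered from highest: Buyer D $140; Buyer A $115; Buyer P $100; Buyer B $85; Buyer Z $60; Buyer R $15.
Buyer D has the top bid and wins; the price is the second-highest bid, $115.
Buyer D's payoff = $10 − $115 = -$105. All other bidders lose, so their payoff is 0.

Payoffs: Buyer A $0, Buyer P $0, Buyer B $0, Buyer R $0, Buyer Z $0, Buyer D -$105.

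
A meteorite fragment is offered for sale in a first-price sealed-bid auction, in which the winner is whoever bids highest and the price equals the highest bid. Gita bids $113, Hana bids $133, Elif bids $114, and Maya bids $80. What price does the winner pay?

Ranking the bids: Hana $133, then Elif $114, then Gita $113, then Maya $80.
Hana is the highest bidder, so Hana wins.
Under the first-price rule, the price is the highest bid: $133.

Price paid: $133.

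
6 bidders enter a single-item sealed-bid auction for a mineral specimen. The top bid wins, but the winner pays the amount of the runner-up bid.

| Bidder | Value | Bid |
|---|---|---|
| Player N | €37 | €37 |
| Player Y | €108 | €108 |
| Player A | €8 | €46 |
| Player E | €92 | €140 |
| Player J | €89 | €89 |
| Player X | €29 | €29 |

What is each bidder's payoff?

Ordered from highest: Player E €140 > Player Y €108 > Player J €89 > Player A €46 > Player N €37 > Player X €29.
Player E has the top bid and wins; the price is the second-highest bid, €108.
Player E's payoff = €92 − €108 = -€16. All other bidders lose, so their payoff is 0.

Player N €0, Player Y €0, Player A €0, Player E -€16, Player J €0, Player X €0.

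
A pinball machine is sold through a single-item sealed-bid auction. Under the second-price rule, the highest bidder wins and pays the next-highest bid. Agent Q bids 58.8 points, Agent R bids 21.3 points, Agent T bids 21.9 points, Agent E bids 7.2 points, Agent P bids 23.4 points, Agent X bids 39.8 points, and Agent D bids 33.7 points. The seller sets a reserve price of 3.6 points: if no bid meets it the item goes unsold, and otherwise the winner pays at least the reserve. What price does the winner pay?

39.8 points

Sorted high to low: Agent Q 58.8 points; Agent X 39.8 points; Agent D 33.7 points; Agent P 23.4 points; Agent T 21.9 points; Agent R 21.3 points; Agent E 7.2 points.
Agent Q has the highest bid, so Agent Q wins.
The second-highest bid is 39.8 points, which exceeds the reserve, so that sets the price.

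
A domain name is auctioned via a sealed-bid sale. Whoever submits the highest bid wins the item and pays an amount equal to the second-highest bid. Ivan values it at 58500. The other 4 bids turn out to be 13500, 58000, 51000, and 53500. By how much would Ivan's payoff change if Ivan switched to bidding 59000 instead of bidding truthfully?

Payoff change: 0.

The highest competing bid is 58000.
Bidding truthfully at 58500: Ivan has the top bid, wins, and pays the second-highest bid 58000. Payoff = 58500 − 58000 = 500.
Bidding 59000: Ivan has the top bid, wins, and pays the second-highest bid 58000. Payoff = 58500 − 58000 = 500.
Change = 500 − 500 = 0.
The bid only affects whether you win, not the price — here both bids land on the same side of the top rival bid, so the deviation is payoff-neutral.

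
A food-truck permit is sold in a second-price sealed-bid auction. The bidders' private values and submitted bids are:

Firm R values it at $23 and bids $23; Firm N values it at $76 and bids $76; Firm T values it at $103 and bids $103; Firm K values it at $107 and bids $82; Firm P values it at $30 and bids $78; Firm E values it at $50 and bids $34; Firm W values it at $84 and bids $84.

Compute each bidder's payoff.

Bids in descending order: Firm T $103, then Firm W $84, then Firm K $82, then Firm P $78, then Firm N $76, then Firm E $34, then Firm R $23.
Firm T has the top bid and wins; the price is the second-highest bid, $84.
Firm T's payoff = $103 − $84 = $19. All other bidders lose, so their payoff is 0.

Payoffs: Firm R $0, Firm N $0, Firm T $19, Firm K $0, Firm P $0, Firm E $0, Firm W $0.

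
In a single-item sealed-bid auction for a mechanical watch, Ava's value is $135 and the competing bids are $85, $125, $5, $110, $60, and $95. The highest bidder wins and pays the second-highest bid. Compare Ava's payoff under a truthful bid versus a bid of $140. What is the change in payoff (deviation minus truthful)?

The highest competing bid is $125.
Bidding truthfully at $135: Ava has the top bid, wins, and pays the second-highest bid $125. Payoff = $135 − $125 = $10.
Bidding $140: Ava has the top bid, wins, and pays the second-highest bid $125. Payoff = $135 − $125 = $10.
Change = $10 − $10 = $0.

$0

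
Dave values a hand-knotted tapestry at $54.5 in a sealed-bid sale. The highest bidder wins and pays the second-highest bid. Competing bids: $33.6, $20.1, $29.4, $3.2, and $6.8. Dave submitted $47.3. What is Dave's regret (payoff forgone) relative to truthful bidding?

$0.0

The highest competing bid is $33.6.
Bidding truthfully at $54.5: Dave has the top bid, wins, and pays the second-highest bid $33.6. Payoff = $54.5 − $33.6 = $20.9.
Bidding $47.3: Dave has the top bid, wins, and pays the second-highest bid $33.6. Payoff = $54.5 − $33.6 = $20.9.
Regret = truthful payoff − actual payoff = $20.9 − $20.9 = $0.0.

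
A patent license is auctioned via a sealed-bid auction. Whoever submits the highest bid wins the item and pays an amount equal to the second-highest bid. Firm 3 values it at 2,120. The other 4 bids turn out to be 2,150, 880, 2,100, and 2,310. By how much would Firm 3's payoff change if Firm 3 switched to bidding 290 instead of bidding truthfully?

Payoff change: 0.

The highest competing bid is 2,310.
Bidding truthfully at 2,120: the top bid is 2,310 (a rival), so Firm 3 loses. Payoff = 0.
Bidding 290: the top bid is 2,310 (a rival), so Firm 3 loses. Payoff = 0.
Change = 0 − 0 = 0.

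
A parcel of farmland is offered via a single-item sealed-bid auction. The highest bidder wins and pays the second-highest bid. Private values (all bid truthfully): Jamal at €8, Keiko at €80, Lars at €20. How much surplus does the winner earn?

Surplus = €60.

Ordered from highest: Keiko €80, then Lars €20, then Jamal €8.
Keiko wins with the top bid and pays the second-highest, €20.
Surplus = €80 − €20 = €60.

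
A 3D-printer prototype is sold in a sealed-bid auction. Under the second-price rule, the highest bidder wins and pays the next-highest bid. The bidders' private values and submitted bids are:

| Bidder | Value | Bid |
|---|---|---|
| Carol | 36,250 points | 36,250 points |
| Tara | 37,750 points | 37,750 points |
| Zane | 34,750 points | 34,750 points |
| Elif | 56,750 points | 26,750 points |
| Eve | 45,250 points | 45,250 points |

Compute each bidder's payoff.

Payoffs: Carol 0 points, Tara 0 points, Zane 0 points, Elif 0 points, Eve 7,500 points.

Sorted high to low: Eve 45,250 points > Tara 37,750 points > Carol 36,250 points > Zane 34,750 points > Elif 26,750 points.
Eve has the top bid and wins; the price is the second-highest bid, 37,750 points.
Eve's payoff = 45,250 points − 37,750 points = 7,500 points. All other bidders lose, so their payoff is 0.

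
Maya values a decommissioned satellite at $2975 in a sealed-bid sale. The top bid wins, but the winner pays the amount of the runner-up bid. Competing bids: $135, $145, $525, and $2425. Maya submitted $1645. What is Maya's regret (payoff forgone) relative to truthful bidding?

The highest competing bid is $2425.
Bidding truthfully at $2975: Maya has the top bid, wins, and pays the second-highest bid $2425. Payoff = $2975 − $2425 = $550.
Bidding $1645: the top bid is $2425 (a rival), so Maya loses. Payoff = $0.
Regret = truthful payoff − actual payoff = $550 − $0 = $550.
This is the dominant-strategy logic: truthful bidding weakly beats any alternative.

$550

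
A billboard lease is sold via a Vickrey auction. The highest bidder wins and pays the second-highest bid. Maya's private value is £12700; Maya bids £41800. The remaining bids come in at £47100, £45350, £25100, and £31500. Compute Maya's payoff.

Highest competing bid: £47100.
Maya's bid £41800 is not the highest, so Maya loses, pays nothing, and earns zero payoff.

£0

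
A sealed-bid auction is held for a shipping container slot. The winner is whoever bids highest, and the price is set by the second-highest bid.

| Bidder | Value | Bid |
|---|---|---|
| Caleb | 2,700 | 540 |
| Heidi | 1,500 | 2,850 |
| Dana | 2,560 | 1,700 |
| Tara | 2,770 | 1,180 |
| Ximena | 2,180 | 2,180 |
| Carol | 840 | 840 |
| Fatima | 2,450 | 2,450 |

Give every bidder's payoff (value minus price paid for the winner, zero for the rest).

Bids in descending order: Heidi 2,850 > Fatima 2,450 > Ximena 2,180 > Dana 1,700 > Tara 1,180 > Carol 840 > Caleb 540.
Heidi has the top bid and wins; the price is the second-highest bid, 2,450.
Heidi's payoff = 1,500 − 2,450 = -950. All other bidders lose, so their payoff is 0.

Payoffs: Caleb 0, Heidi -950, Dana 0, Tara 0, Ximena 0, Carol 0, Fatima 0.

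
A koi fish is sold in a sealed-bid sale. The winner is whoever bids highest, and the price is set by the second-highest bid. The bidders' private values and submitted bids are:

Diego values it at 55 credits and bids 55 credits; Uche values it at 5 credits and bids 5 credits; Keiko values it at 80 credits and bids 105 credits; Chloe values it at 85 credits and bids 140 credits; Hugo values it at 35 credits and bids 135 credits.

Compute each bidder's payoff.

Diego 0 credits, Uche 0 credits, Keiko 0 credits, Chloe -50 credits, Hugo 0 credits.

Bids in descending order: Chloe 140 credits; Hugo 135 credits; Keiko 105 credits; Diego 55 credits; Uche 5 credits.
Chloe has the top bid and wins; the price is the second-highest bid, 135 credits.
Chloe's payoff = 85 credits − 135 credits = -50 credits. All other bidders lose, so their payoff is 0.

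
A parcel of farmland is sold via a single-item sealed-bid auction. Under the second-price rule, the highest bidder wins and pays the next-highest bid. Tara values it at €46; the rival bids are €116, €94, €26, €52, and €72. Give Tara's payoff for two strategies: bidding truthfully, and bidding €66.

(a) €0  (b) €0

The highest competing bid is €116.
Bidding truthfully at €46: the top bid is €116 (a rival), so Tara loses. Payoff = €0.
Bidding €66: the top bid is €116 (a rival), so Tara loses. Payoff = €0.
The bid only affects whether you win, not the price — here both bids land on the same side of the top rival bid, so the deviation is payoff-neutral.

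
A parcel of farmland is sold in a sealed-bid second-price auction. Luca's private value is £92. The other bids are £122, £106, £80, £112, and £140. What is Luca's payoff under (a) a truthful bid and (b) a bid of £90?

(a) £0  (b) £0

The highest competing bid is £140.
Bidding truthfully at £92: the top bid is £140 (a rival), so Luca loses. Payoff = £0.
Bidding £90: the top bid is £140 (a rival), so Luca loses. Payoff = £0.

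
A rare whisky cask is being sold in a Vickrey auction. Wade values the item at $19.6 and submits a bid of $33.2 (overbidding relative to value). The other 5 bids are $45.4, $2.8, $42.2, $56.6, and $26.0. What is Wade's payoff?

Highest competing bid: $56.6.
Wade's bid $33.2 is not the highest, so Wade loses, pays nothing, and earns zero payoff.

Wade's payoff: $0.0.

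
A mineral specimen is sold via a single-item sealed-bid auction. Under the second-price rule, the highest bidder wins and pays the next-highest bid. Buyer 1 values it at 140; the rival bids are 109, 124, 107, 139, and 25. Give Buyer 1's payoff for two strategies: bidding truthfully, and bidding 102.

(a) 1  (b) 0

The highest competing bid is 139.
Bidding truthfully at 140: Buyer 1 has the top bid, wins, and pays the second-highest bid 139. Payoff = 140 − 139 = 1.
Bidding 102: the top bid is 139 (a rival), so Buyer 1 loses. Payoff = 0.
This is the dominant-strategy logic: truthful bidding weakly beats any alternative.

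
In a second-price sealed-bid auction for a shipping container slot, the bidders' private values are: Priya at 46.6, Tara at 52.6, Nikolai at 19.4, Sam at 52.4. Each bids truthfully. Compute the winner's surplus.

Sorted high to low: Tara 52.6; Sam 52.4; Priya 46.6; Nikolai 19.4.
Tara wins with the top bid and pays the second-highest, 52.4.
Surplus = 52.6 − 52.4 = 0.2.

Winner's surplus: 0.2.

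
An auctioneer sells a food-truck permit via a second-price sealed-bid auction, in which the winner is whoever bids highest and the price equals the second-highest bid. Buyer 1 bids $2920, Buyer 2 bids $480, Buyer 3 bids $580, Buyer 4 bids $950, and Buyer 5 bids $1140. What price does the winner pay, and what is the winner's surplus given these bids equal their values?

The winner pays $1140 for a surplus of $1780.

Sorted high to low: Buyer 1 $2920, then Buyer 5 $1140, then Buyer 4 $950, then Buyer 3 $580, then Buyer 2 $480.
Buyer 1 is the highest bidder, so Buyer 1 wins.
Under the second-price rule, the price is the second-highest bid: $1140.
Surplus = $2920 − $1140 = $1780.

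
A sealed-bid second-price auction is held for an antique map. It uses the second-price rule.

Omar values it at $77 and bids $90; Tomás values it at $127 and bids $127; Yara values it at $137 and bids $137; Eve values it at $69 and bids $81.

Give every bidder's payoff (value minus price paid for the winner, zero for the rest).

Omar $0, Tomás $0, Yara $10, Eve $0.

Bids in descending order: Yara $137 > Tomás $127 > Omar $90 > Eve $81.
Yara has the top bid and wins; the price is the second-highest bid, $127.
Yara's payoff = $137 − $127 = $10. All other bidders lose, so their payoff is 0.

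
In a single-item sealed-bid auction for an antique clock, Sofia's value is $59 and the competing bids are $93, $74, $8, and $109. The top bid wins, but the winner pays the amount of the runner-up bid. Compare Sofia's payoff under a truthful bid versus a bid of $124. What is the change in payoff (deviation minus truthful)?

The highest competing bid is $109.
Bidding truthfully at $59: the top bid is $109 (a rival), so Sofia loses. Payoff = $0.
Bidding $124: Sofia has the top bid, wins, and pays the second-highest bid $109. Payoff = $59 − $109 = -$50.
Change = -$50 − $0 = -$50.

Change in payoff: -$50.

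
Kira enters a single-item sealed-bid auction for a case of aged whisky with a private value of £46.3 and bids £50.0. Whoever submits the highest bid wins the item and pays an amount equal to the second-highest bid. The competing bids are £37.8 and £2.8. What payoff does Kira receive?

Kira's payoff: £8.5.

Highest competing bid: £37.8.
Kira's bid £50.0 is the highest overall, so Kira wins and pays the second-highest bid, £37.8.
Payoff = value − price = £46.3 − £37.8 = £8.5.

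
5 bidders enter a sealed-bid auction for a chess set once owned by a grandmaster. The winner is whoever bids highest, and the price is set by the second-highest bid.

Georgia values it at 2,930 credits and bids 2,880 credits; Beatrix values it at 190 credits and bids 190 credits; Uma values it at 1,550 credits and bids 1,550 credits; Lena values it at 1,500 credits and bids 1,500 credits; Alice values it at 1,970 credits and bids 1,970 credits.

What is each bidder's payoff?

Georgia 960 credits, Beatrix 0 credits, Uma 0 credits, Lena 0 credits, Alice 0 credits.

Sorted high to low: Georgia 2,880 credits, then Alice 1,970 credits, then Uma 1,550 credits, then Lena 1,500 credits, then Beatrix 190 credits.
Georgia has the top bid and wins; the price is the second-highest bid, 1,970 credits.
Georgia's payoff = 2,930 credits − 1,970 credits = 960 credits. All other bidders lose, so their payoff is 0.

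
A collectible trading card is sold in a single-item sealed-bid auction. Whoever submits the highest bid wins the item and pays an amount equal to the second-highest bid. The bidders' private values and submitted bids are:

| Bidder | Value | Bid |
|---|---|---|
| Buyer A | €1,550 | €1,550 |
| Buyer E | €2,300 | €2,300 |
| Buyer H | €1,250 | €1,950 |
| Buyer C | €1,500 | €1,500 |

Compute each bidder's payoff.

Payoffs: Buyer A €0, Buyer E €350, Buyer H €0, Buyer C €0.

Ordered from highest: Buyer E €2,300; Buyer H €1,950; Buyer A €1,550; Buyer C €1,500.
Buyer E has the top bid and wins; the price is the second-highest bid, €1,950.
Buyer E's payoff = €2,300 − €1,950 = €350. All other bidders lose, so their payoff is 0.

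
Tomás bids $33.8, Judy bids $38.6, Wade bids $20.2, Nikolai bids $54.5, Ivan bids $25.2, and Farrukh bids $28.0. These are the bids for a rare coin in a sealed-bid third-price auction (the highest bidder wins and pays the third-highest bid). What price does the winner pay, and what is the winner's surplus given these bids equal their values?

The winner pays $33.8 for a surplus of $20.7.

Ranking the bids: Nikolai $54.5 > Judy $38.6 > Tomás $33.8 > Farrukh $28.0 > Ivan $25.2 > Wade $20.2.
Nikolai is the highest bidder, so Nikolai wins.
Under the third-price rule, the price is the third-highest bid: $33.8.
Surplus = $54.5 − $33.8 = $20.7.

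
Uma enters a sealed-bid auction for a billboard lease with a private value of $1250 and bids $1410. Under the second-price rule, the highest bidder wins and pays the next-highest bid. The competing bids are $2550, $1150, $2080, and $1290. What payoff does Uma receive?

$0

Highest competing bid: $2550.
Uma's bid $1410 is not the highest, so Uma loses, pays nothing, and earns zero payoff.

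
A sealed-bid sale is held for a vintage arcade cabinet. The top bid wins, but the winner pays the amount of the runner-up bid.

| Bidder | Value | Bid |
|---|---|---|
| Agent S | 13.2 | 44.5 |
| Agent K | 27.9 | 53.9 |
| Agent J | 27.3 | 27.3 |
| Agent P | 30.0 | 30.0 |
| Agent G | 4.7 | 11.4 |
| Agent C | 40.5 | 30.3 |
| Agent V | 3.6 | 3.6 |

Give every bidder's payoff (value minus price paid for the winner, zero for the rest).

Agent S 0.0, Agent K -16.6, Agent J 0.0, Agent P 0.0, Agent G 0.0, Agent C 0.0, Agent V 0.0.

Bids in descending order: Agent K 53.9 > Agent S 44.5 > Agent C 30.3 > Agent P 30.0 > Agent J 27.3 > Agent G 11.4 > Agent V 3.6.
Agent K has the top bid and wins; the price is the second-highest bid, 44.5.
Agent K's payoff = 27.9 − 44.5 = -16.6. All other bidders lose, so their payoff is 0.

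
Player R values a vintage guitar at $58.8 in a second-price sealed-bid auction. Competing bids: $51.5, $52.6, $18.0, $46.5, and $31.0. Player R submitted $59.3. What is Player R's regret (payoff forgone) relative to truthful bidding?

Payoff forgone: $0.0.

The highest competing bid is $52.6.
Bidding truthfully at $58.8: Player R has the top bid, wins, and pays the second-highest bid $52.6. Payoff = $58.8 − $52.6 = $6.2.
Bidding $59.3: Player R has the top bid, wins, and pays the second-highest bid $52.6. Payoff = $58.8 − $52.6 = $6.2.
Regret = truthful payoff − actual payoff = $6.2 − $6.2 = $0.0.
The bid only affects whether you win, not the price — here both bids land on the same side of the top rival bid, so the deviation is payoff-neutral.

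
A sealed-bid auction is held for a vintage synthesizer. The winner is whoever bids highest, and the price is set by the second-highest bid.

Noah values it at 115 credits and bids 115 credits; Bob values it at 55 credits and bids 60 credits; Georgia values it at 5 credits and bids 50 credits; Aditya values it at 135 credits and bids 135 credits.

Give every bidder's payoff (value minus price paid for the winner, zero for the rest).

Noah 0 credits, Bob 0 credits, Georgia 0 credits, Aditya 20 credits.

Sorted high to low: Aditya 135 credits, then Noah 115 credits, then Bob 60 credits, then Georgia 50 credits.
Aditya has the top bid and wins; the price is the second-highest bid, 115 credits.
Aditya's payoff = 135 credits − 115 credits = 20 credits. All other bidders lose, so their payoff is 0.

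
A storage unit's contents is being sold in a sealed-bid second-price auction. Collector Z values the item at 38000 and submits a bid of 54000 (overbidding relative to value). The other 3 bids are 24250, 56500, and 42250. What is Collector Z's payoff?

Highest competing bid: 56500.
Collector Z's bid 54000 is not the highest, so Collector Z loses, pays nothing, and earns zero payoff.

Payoff = 0.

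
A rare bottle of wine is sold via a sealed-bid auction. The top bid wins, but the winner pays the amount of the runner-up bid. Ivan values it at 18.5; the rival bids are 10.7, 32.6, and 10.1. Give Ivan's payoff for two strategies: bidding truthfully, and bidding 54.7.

The highest competing bid is 32.6.
Bidding truthfully at 18.5: the top bid is 32.6 (a rival), so Ivan loses. Payoff = 0.0.
Bidding 54.7: Ivan has the top bid, wins, and pays the second-highest bid 32.6. Payoff = 18.5 − 32.6 = -14.1.
Deviating from a truthful bid can only lose payoff in a second-price auction — never gain.

(a) 0.0  (b) -14.1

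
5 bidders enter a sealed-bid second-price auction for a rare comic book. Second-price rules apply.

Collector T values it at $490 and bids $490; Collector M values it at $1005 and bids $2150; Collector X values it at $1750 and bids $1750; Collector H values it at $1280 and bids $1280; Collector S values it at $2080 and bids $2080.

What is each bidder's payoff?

Bids in descending order: Collector M $2150, then Collector S $2080, then Collector X $1750, then Collector H $1280, then Collector T $490.
Collector M has the top bid and wins; the price is the second-highest bid, $2080.
Collector M's payoff = $1005 − $2080 = -$1075. All other bidders lose, so their payoff is 0.

Payoffs: Collector T $0, Collector M -$1075, Collector X $0, Collector H $0, Collector S $0.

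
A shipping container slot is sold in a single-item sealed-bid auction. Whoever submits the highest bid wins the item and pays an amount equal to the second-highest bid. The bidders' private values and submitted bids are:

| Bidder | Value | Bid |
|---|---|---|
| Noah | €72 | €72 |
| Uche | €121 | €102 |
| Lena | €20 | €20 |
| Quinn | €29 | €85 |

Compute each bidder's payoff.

Sorted high to low: Uche €102 > Quinn €85 > Noah €72 > Lena €20.
Uche has the top bid and wins; the price is the second-highest bid, €85.
Uche's payoff = €121 − €85 = €36. All other bidders lose, so their payoff is 0.

Payoffs: Noah €0, Uche €36, Lena €0, Quinn €0.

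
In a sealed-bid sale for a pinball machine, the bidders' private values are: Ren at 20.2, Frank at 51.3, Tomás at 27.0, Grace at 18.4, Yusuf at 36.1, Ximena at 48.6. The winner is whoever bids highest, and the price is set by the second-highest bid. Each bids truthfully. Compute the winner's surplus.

Winner's surplus: 2.7.

Ranking the bids: Frank 51.3, then Ximena 48.6, then Yusuf 36.1, then Tomás 27.0, then Ren 20.2, then Grace 18.4.
Frank wins with the top bid and pays the second-highest, 48.6.
Surplus = 51.3 − 48.6 = 2.7.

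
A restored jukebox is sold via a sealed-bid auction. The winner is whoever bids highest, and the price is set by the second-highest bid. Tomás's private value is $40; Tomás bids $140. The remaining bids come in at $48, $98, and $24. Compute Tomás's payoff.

Payoff = -$58.

Highest competing bid: $98.
Tomás's bid $140 is the highest overall, so Tomás wins and pays the second-highest bid, $98.
Payoff = value − price = $40 − $98 = -$58.
Overbidding won the item at a price above value — truthful bidding would have avoided this loss.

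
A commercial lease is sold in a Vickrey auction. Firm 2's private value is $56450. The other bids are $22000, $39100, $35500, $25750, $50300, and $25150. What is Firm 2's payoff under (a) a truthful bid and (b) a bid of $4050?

Truthful: $6150; alternative: $0.

The highest competing bid is $50300.
Bidding truthfully at $56450: Firm 2 has the top bid, wins, and pays the second-highest bid $50300. Payoff = $56450 − $50300 = $6150.
Bidding $4050: the top bid is $50300 (a rival), so Firm 2 loses. Payoff = $0.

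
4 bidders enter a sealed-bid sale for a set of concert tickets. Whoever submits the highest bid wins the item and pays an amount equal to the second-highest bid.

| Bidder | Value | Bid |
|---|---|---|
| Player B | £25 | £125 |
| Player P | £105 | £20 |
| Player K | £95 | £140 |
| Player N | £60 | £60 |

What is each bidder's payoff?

Payoffs: Player B £0, Player P £0, Player K -£30, Player N £0.

Bids in descending order: Player K £140 > Player B £125 > Player N £60 > Player P £20.
Player K has the top bid and wins; the price is the second-highest bid, £125.
Player K's payoff = £95 − £125 = -£30. All other bidders lose, so their payoff is 0.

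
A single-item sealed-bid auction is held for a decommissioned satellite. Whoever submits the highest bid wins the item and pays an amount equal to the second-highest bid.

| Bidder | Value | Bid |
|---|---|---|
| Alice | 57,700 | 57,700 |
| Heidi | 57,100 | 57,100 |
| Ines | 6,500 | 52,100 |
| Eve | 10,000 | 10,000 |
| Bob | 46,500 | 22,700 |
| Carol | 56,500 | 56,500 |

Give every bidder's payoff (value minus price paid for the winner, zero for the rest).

Payoffs: Alice 600, Heidi 0, Ines 0, Eve 0, Bob 0, Carol 0.

Sorted high to low: Alice 57,700; Heidi 57,100; Carol 56,500; Ines 52,100; Bob 22,700; Eve 10,000.
Alice has the top bid and wins; the price is the second-highest bid, 57,100.
Alice's payoff = 57,700 − 57,100 = 600. All other bidders lose, so their payoff is 0.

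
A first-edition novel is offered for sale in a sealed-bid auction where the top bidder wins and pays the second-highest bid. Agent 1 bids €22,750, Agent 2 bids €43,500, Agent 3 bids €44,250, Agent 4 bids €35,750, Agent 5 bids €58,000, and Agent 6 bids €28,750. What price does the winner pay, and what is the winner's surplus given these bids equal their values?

The winner pays €44,250 for a surplus of €13,750.

Sorted high to low: Agent 5 €58,000; Agent 3 €44,250; Agent 2 €43,500; Agent 4 €35,750; Agent 6 €28,750; Agent 1 €22,750.
Agent 5 is the highest bidder, so Agent 5 wins.
Under the second-price rule, the price is the second-highest bid: €44,250.
Surplus = €58,000 − €44,250 = €13,750.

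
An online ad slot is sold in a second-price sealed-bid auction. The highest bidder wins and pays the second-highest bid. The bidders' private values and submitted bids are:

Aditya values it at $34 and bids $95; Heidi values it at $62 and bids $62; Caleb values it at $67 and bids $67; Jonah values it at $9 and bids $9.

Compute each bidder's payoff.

Aditya -$33, Heidi $0, Caleb $0, Jonah $0.

Bids in descending order: Aditya $95 > Caleb $67 > Heidi $62 > Jonah $9.
Aditya has the top bid and wins; the price is the second-highest bid, $67.
Aditya's payoff = $34 − $67 = -$33. All other bidders lose, so their payoff is 0.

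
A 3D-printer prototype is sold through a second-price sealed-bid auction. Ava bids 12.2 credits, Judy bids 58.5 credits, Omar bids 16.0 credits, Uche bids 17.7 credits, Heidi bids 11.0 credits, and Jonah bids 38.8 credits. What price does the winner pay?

Ordered from highest: Judy 58.5 credits; Jonah 38.8 credits; Uche 17.7 credits; Omar 16.0 credits; Ava 12.2 credits; Heidi 11.0 credits.
Judy has the highest bid, so Judy wins.
The second-highest bid is 38.8 credits, so that is what Judy pays.

The winner pays 38.8 credits.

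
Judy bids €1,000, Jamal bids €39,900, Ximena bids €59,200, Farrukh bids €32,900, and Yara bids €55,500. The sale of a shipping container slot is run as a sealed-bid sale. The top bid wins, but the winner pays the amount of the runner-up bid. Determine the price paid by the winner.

The winner pays €55,500.

Ranking the bids: Ximena €59,200; Yara €55,500; Jamal €39,900; Farrukh €32,900; Judy €1,000.
Ximena has the highest bid, so Ximena wins.
The second-highest bid is €55,500, so that is what Ximena pays.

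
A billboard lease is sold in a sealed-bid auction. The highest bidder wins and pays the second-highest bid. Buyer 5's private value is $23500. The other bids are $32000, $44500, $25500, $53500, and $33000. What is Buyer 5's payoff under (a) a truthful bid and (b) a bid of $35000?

The highest competing bid is $53500.
Bidding truthfully at $23500: the top bid is $53500 (a rival), so Buyer 5 loses. Payoff = $0.
Bidding $35000: the top bid is $53500 (a rival), so Buyer 5 loses. Payoff = $0.

Truthful: $0; alternative: $0.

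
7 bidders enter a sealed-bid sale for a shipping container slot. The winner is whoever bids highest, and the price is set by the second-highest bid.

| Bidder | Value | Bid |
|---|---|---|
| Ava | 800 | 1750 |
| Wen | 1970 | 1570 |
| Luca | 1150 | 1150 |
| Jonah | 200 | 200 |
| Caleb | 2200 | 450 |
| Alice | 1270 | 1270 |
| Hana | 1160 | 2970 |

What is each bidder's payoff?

Sorted high to low: Hana 2970 > Ava 1750 > Wen 1570 > Alice 1270 > Luca 1150 > Caleb 450 > Jonah 200.
Hana has the top bid and wins; the price is the second-highest bid, 1750.
Hana's payoff = 1160 − 1750 = -590. All other bidders lose, so their payoff is 0.

Payoffs: Ava 0, Wen 0, Luca 0, Jonah 0, Caleb 0, Alice 0, Hana -590.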